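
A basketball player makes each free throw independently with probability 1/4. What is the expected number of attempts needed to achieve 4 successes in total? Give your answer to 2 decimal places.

By linearity (sum of 4 independent geometric waits), E[trials] = 4/p = 4/(1/4) = 16.
≈ 16.00

16.00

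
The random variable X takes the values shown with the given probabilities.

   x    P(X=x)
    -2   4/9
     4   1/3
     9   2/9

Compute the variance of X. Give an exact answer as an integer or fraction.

E[X] = (4/9)·(-2) + (1/3)·4 + (2/9)·9 = 22/9
E[X²] = (4/9)·4 + (1/3)·16 + (2/9)·81 = 226/9
Var(X) = 226/9 − (22/9)² = 1550/81

1550/81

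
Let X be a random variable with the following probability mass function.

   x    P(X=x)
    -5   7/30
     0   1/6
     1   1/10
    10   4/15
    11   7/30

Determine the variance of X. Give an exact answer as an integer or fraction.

1565/36

E[X] = (7/30)·(-5) + (1/6)·0 + (1/10)·1 + (4/15)·10 + (7/30)·11 = 25/6
E[X²] = (7/30)·25 + (1/6)·0 + (1/10)·1 + (4/15)·100 + (7/30)·121 = 365/6
Var(X) = 365/6 − (25/6)² = 1565/36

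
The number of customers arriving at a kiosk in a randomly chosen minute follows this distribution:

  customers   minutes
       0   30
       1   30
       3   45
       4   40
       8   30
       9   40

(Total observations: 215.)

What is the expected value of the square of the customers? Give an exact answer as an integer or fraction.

29

Total = 215, so P(customers=0) = 30/215, etc.
E[X²] = (6/43)·0 + (6/43)·1 + (9/43)·9 + (8/43)·16 + (6/43)·64 + (8/43)·81
     = 29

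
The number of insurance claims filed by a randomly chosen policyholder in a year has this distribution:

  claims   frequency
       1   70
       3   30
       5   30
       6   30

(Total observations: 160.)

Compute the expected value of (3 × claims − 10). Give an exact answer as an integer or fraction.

Total = 160, so P(claims=1) = 70/160, etc.
E[3x-10] = (7/16)·(-7) + (3/16)·(-1) + (3/16)·5 + (3/16)·8
     = -13/16

-13/16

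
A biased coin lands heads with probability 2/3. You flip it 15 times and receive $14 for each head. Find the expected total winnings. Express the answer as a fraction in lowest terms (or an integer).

$140

E[#heads] = 15·2/3 = 10 (linearity over flips).
E[winnings] = 14·10 = 140.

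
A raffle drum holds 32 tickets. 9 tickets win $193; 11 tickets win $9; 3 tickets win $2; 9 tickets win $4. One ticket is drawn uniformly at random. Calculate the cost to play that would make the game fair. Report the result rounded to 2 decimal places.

$58.69

E[payout] = (9/32)·193 + (11/32)·9 + (3/32)·2 + (9/32)·4 = 939/16
Fair fee = E[payout] = 939/16 ≈ $58.69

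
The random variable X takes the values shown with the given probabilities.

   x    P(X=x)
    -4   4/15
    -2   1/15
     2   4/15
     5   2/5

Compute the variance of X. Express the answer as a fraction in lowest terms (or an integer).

E[X] = (4/15)·(-4) + (1/15)·(-2) + (4/15)·2 + (2/5)·5 = 4/3
E[X²] = (4/15)·16 + (1/15)·4 + (4/15)·4 + (2/5)·25 = 78/5
Var(X) = 78/5 − (4/3)² = 622/45

622/45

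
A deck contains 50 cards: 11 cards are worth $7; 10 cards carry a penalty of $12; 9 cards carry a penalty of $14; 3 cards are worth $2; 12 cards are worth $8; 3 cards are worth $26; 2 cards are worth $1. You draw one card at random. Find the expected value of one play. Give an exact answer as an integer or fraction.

13/50 dollars

E[payout] = (11/50)·7 + (10/50)·(-12) + (9/50)·(-14) + (3/50)·2 + (12/50)·8 + (3/50)·26 + (2/50)·1 = 13/50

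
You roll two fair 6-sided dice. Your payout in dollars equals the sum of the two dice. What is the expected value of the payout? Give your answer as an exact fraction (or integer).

$7

Distribution of the sum of the two dice: 2 w.p. 1/36, 3 w.p. 1/18, 4 w.p. 1/12, 5 w.p. 1/9, 6 w.p. 5/36, 7 w.p. 1/6, …
E[payout] = (1/36)·2 + (1/18)·3 + (1/12)·4 + (1/9)·5 + (5/36)·6 + (1/6)·7 + (5/36)·8 + (1/9)·9 + (1/12)·10 + (1/18)·11 + (1/36)·12 = 7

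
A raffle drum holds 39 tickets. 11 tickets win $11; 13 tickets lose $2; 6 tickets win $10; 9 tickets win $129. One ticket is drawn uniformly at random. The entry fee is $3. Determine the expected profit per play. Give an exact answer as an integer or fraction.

1199/39 dollars

E[payout] = (11/39)·11 + (13/39)·(-2) + (6/39)·10 + (9/39)·129 = 1316/39
Expected profit = 1316/39 − 3 = 1199/39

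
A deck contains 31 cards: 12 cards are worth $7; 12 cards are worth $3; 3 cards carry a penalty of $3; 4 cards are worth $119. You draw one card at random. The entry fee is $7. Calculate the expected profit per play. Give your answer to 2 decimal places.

E[payout] = (12/31)·7 + (12/31)·3 + (3/31)·(-3) + (4/31)·119 = 587/31
Expected profit = 587/31 − 7 = 370/31 ≈ $11.94

$11.94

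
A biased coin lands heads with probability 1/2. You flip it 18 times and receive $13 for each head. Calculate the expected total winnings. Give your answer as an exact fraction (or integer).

$117

E[#heads] = 18·1/2 = 9 (linearity over flips).
E[winnings] = 13·9 = 117.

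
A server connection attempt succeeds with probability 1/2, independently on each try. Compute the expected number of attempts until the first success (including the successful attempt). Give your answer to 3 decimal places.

For a geometric distribution, E[trials] = 1/p = 1/(1/2) = 2.
≈ 2.000

2.000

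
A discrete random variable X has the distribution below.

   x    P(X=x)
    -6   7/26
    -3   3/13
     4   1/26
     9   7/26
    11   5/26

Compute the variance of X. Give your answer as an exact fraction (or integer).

E[X] = (7/26)·(-6) + (3/13)·(-3) + (1/26)·4 + (7/26)·9 + (5/26)·11 = 31/13
E[X²] = (7/26)·36 + (3/13)·9 + (1/26)·16 + (7/26)·81 + (5/26)·121 = 747/13
Var(X) = 747/13 − (31/13)² = 8750/169

8750/169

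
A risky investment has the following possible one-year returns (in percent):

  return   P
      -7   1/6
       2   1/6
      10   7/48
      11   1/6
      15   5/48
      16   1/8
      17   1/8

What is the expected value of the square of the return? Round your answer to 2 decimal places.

135.15

E[X²] = (1/6)·49 + (1/6)·4 + (7/48)·100 + (1/6)·121 + (5/48)·225 + (1/8)·256 + (1/8)·289
     = 6487/48 ≈ 135.15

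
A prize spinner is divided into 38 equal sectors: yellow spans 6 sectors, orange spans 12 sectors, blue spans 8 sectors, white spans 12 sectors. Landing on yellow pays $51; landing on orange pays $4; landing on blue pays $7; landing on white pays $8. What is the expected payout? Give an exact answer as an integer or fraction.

253/19 dollars

E[payout] = (6/38)·51 + (12/38)·4 + (8/38)·7 + (12/38)·8 = 253/19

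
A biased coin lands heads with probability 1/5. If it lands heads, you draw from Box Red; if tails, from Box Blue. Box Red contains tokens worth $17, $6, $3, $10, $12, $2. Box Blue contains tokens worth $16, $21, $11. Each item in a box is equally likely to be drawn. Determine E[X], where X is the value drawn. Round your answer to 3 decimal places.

$14.467

E[X | Box Red] = (17 + 6 + 3 + 10 + 12 + 2)/6 = 25/3
E[X | Box Blue] = (16 + 21 + 11)/3 = 16
E[X] = (1/5)·25/3 + (4/5)·16 = 217/15 ≈ 14.467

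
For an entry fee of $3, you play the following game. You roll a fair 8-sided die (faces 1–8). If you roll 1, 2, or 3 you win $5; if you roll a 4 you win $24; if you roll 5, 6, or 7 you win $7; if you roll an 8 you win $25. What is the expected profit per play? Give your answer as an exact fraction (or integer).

E[payout] = (3/8)·5 + (3/8)·7 + (1/8)·24 + (1/8)·25 = 85/8
Expected profit = 85/8 − 3 = 61/8

61/8 dollars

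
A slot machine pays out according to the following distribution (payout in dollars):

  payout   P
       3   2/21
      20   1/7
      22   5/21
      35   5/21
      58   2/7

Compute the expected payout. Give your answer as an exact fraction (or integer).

E[X] = (2/21)·3 + (1/7)·20 + (5/21)·22 + (5/21)·35 + (2/7)·58
     = 233/7

233/7 dollars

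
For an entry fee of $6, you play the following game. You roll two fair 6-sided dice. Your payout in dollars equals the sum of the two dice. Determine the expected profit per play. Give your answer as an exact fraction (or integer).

$1

Distribution of the sum of the two dice: 2 w.p. 1/36, 3 w.p. 1/18, 4 w.p. 1/12, 5 w.p. 1/9, 6 w.p. 5/36, 7 w.p. 1/6, …
E[payout] = (1/36)·2 + (1/18)·3 + (1/12)·4 + (1/9)·5 + (5/36)·6 + (1/6)·7 + (5/36)·8 + (1/9)·9 + (1/12)·10 + (1/18)·11 + (1/36)·12 = 7
Expected profit = 7 − 6 = 1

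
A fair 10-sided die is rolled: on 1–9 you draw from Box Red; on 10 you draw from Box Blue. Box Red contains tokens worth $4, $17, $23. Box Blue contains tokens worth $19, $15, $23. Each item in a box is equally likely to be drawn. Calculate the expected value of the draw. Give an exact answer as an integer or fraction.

E[X | Box Red] = (4 + 17 + 23)/3 = 44/3
E[X | Box Blue] = (19 + 15 + 23)/3 = 19
E[X] = (9/10)·44/3 + (1/10)·19 = 151/10

151/10 dollars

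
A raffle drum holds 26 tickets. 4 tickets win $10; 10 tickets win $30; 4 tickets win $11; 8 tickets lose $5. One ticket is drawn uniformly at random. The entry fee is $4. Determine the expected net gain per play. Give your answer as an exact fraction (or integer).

E[payout] = (4/26)·10 + (10/26)·30 + (4/26)·11 + (8/26)·(-5) = 172/13
Expected profit = 172/13 − 4 = 120/13

120/13 dollars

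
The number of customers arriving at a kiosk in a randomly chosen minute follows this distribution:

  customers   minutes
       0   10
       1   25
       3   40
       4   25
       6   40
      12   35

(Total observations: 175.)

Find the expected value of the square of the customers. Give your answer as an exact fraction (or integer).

1453/35

Total = 175, so P(customers=0) = 10/175, etc.
E[X²] = (2/35)·0 + (1/7)·1 + (8/35)·9 + (1/7)·16 + (8/35)·36 + (1/5)·144
     = 1453/35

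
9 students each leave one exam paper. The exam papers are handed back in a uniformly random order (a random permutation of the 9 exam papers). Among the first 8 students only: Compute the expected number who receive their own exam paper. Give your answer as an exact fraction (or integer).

Let Xᵢ = 1 if person i gets their own exam paper. For each i, P(Xᵢ=1) = 1/9.
By linearity of expectation, E[X₁+…+X_8] = 8·(1/9) = 8/9.

8/9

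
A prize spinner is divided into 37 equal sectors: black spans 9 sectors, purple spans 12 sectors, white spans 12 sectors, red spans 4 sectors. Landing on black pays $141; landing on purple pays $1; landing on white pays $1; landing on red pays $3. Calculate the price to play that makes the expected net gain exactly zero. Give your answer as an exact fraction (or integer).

E[payout] = (9/37)·141 + (12/37)·1 + (12/37)·1 + (4/37)·3 = 1305/37
Fair fee = E[payout] = 1305/37

1305/37 dollars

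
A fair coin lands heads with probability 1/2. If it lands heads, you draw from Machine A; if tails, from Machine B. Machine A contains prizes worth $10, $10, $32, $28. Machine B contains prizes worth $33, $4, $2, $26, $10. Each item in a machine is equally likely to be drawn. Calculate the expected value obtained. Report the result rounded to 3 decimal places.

$17.500

E[X | Machine A] = (10 + 10 + 32 + 28)/4 = 20
E[X | Machine B] = (33 + 4 + 2 + 26 + 10)/5 = 15
E[X] = (1/2)·20 + (1/2)·15 = 35/2 ≈ 17.500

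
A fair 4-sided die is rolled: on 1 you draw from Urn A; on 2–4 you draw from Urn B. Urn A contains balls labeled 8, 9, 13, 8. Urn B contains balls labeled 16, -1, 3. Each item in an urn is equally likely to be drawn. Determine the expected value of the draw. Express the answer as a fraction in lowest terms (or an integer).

55/8

E[X | Urn A] = (8 + 9 + 13 + 8)/4 = 19/2
E[X | Urn B] = (16 − 1 + 3)/3 = 6
E[X] = (1/4)·19/2 + (3/4)·6 = 55/8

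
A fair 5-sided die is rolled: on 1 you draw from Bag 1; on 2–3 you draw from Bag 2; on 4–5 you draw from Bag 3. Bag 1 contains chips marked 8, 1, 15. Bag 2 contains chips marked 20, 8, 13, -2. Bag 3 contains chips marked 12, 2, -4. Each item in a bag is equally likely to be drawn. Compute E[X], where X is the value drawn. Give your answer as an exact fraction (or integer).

41/6

E[X | Bag 1] = (8 + 1 + 15)/3 = 8
E[X | Bag 2] = (20 + 8 + 13 − 2)/4 = 39/4
E[X | Bag 3] = (12 + 2 − 4)/3 = 10/3
E[X] = (1/5)·8 + (2/5)·39/4 + (2/5)·10/3 = 41/6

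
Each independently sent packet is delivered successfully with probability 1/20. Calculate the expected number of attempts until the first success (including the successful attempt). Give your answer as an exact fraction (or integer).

For a geometric distribution, E[trials] = 1/p = 1/(1/20) = 20.

20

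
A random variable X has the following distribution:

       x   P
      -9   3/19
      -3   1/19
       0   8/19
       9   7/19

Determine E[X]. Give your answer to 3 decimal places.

E[X] = (3/19)·(-9) + (1/19)·(-3) + (8/19)·0 + (7/19)·9
     = 33/19 ≈ 1.737

1.737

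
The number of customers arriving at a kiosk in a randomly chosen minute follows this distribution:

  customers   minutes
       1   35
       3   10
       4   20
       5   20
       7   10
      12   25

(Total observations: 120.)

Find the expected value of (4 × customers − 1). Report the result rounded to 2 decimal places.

Total = 120, so P(customers=1) = 35/120, etc.
E[4x-1] = (7/24)·3 + (1/12)·11 + (1/6)·15 + (1/6)·19 + (1/12)·27 + (5/24)·47
     = 39/2 ≈ 19.50

19.50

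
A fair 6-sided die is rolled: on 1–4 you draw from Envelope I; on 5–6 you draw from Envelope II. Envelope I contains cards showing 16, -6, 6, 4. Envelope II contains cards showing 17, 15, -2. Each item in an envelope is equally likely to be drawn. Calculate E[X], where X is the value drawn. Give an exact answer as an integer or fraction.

E[X | Envelope I] = (16 − 6 + 6 + 4)/4 = 5
E[X | Envelope II] = (17 + 15 − 2)/3 = 10
E[X] = (2/3)·5 + (1/3)·10 = 20/3

20/3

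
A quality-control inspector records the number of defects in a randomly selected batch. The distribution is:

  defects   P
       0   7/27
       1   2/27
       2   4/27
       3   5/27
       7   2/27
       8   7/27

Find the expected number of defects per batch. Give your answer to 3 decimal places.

E[X] = (7/27)·0 + (2/27)·1 + (4/27)·2 + (5/27)·3 + (2/27)·7 + (7/27)·8
     = 95/27 ≈ 3.519

3.519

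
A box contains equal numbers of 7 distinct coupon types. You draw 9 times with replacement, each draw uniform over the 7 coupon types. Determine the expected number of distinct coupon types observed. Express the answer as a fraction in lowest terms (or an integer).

30275911/5764801

Let Xⱼ=1 if type j appears at least once. P(Xⱼ=1) = 1 − ((7−1)/7)^9 = 30275911/40353607.
E[#distinct] = 7·30275911/40353607 = 30275911/5764801.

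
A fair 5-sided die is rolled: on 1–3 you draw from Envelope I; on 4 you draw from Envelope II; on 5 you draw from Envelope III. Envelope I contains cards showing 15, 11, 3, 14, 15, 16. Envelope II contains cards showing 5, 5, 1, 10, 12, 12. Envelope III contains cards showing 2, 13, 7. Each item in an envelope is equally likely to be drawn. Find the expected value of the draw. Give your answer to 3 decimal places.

E[X | Envelope I] = (15 + 11 + 3 + 14 + 15 + 16)/6 = 37/3
E[X | Envelope II] = (5 + 5 + 1 + 10 + 12 + 12)/6 = 15/2
E[X | Envelope III] = (2 + 13 + 7)/3 = 22/3
E[X] = (3/5)·37/3 + (1/5)·15/2 + (1/5)·22/3 = 311/30 ≈ 10.367

10.367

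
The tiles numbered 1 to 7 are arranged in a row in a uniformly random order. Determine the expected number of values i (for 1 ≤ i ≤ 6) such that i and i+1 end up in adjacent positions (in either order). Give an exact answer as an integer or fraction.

12/7

For each i ∈ {1,…,6}, let Xᵢ = 1 if i and i+1 are adjacent. P(Xᵢ=1) = 2·(7−1)!/7! = 2/7.
By linearity, E[ΣXᵢ] = (6)·(2/7) = 12/7.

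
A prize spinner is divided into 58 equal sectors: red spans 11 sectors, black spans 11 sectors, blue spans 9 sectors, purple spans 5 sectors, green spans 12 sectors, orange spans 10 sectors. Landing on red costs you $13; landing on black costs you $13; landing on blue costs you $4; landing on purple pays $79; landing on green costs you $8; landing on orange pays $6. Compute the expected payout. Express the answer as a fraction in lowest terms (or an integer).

E[payout] = (11/58)·(-13) + (11/58)·(-13) + (9/58)·(-4) + (5/58)·79 + (12/58)·(-8) + (10/58)·6 = 37/58

37/58 dollars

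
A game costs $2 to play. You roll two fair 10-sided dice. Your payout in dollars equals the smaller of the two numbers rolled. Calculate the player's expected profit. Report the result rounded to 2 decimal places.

Distribution of the smaller of the two numbers rolled: 1 w.p. 19/100, 2 w.p. 17/100, 3 w.p. 3/20, 4 w.p. 13/100, 5 w.p. 11/100, 6 w.p. 9/100, …
E[payout] = (19/100)·1 + (17/100)·2 + (3/20)·3 + (13/100)·4 + (11/100)·5 + (9/100)·6 + (7/100)·7 + (1/20)·8 + (3/100)·9 + (1/100)·10 = 77/20
Expected profit = 77/20 − 2 = 37/20 ≈ $1.85

$1.85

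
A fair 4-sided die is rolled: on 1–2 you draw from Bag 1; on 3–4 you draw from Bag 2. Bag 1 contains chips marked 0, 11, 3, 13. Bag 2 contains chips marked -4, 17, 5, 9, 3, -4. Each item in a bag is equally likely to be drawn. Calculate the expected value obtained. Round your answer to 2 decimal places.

5.54

E[X | Bag 1] = (0 + 11 + 3 + 13)/4 = 27/4
E[X | Bag 2] = (-4 + 17 + 5 + 9 + 3 − 4)/6 = 13/3
E[X] = (1/2)·27/4 + (1/2)·13/3 = 133/24 ≈ 5.54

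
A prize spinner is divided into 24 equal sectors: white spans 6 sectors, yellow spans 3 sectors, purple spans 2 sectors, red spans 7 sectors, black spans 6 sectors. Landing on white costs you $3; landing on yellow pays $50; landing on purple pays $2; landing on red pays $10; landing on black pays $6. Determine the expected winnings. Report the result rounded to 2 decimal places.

E[payout] = (6/24)·(-3) + (3/24)·50 + (2/24)·2 + (7/24)·10 + (6/24)·6 = 121/12
≈ $10.08

$10.08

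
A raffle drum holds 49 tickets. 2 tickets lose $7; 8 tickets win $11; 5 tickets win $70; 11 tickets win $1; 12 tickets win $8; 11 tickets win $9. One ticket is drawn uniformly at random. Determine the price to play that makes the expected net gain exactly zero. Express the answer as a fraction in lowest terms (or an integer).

E[payout] = (2/49)·(-7) + (8/49)·11 + (5/49)·70 + (11/49)·1 + (12/49)·8 + (11/49)·9 = 90/7
Fair fee = E[payout] = 90/7

90/7 dollars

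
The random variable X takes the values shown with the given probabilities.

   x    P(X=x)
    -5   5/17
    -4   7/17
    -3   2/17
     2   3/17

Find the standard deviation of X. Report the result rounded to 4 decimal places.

E[X] = -53/17, E[X²] = 267/17
Var(X) = E[X²] − (E[X])² = 267/17 − 2809/289 = 1730/289
SD(X) = √(1730/289) ≈ 2.4467

2.4467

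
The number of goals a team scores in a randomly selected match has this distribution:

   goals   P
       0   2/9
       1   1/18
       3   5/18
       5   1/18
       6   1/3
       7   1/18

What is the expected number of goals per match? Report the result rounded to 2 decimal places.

3.56

E[X] = (2/9)·0 + (1/18)·1 + (5/18)·3 + (1/18)·5 + (1/3)·6 + (1/18)·7
     = 32/9 ≈ 3.56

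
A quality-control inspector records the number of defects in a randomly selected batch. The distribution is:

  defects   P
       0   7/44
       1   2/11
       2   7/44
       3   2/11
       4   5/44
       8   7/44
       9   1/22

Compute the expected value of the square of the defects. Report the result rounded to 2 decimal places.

18.14

E[X²] = (7/44)·0 + (2/11)·1 + (7/44)·4 + (2/11)·9 + (5/44)·16 + (7/44)·64 + (1/22)·81
     = 399/22 ≈ 18.14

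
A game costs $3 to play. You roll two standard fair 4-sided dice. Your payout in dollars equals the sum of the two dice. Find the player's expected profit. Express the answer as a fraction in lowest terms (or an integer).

$2

Distribution of the sum of the two dice: 2 w.p. 1/16, 3 w.p. 1/8, 4 w.p. 3/16, 5 w.p. 1/4, 6 w.p. 3/16, 7 w.p. 1/8, …
E[payout] = (1/16)·2 + (1/8)·3 + (3/16)·4 + (1/4)·5 + (3/16)·6 + (1/8)·7 + (1/16)·8 = 5
Expected profit = 5 − 3 = 2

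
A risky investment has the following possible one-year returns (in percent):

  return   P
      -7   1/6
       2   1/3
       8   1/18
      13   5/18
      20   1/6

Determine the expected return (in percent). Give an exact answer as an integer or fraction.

62/9

E[X] = (1/6)·(-7) + (1/3)·2 + (1/18)·8 + (5/18)·13 + (1/6)·20
     = 62/9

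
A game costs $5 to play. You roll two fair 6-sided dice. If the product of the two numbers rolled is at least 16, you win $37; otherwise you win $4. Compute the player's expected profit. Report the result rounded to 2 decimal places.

E[payout] = (25/36)·4 + (11/36)·37 = 169/12
Expected profit = 169/12 − 5 = 109/12 ≈ $9.08

$9.08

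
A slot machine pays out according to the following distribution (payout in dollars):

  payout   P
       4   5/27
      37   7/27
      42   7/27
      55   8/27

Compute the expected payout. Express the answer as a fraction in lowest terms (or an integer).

1013/27 dollars

E[X] = (5/27)·4 + (7/27)·37 + (7/27)·42 + (8/27)·55
     = 1013/27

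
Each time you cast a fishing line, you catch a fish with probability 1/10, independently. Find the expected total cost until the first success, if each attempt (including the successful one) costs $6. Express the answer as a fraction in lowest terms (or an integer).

E[#attempts] = 1/p = 10; E[cost] = 6·10 = 60.

$60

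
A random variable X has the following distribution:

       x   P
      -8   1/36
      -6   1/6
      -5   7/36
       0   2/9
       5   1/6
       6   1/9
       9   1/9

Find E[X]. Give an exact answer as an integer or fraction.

11/36

E[X] = (1/36)·(-8) + (1/6)·(-6) + (7/36)·(-5) + (2/9)·0 + (1/6)·5 + (1/9)·6 + (1/9)·9
     = 11/36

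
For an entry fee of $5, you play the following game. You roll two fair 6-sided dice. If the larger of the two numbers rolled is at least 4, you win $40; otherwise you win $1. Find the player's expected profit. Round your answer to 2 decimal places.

E[payout] = (1/4)·1 + (3/4)·40 = 121/4
Expected profit = 121/4 − 5 = 101/4 ≈ $25.25

$25.25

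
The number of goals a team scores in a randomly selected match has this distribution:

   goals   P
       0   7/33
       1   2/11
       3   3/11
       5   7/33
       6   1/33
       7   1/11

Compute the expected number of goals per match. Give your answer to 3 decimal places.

E[X] = (7/33)·0 + (2/11)·1 + (3/11)·3 + (7/33)·5 + (1/33)·6 + (1/11)·7
     = 95/33 ≈ 2.879

2.879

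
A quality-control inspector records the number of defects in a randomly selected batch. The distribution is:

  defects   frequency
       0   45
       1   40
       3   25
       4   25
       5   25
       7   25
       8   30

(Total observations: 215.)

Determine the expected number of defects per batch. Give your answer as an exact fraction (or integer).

Total = 215, so P(defects=0) = 45/215, etc.
E[X] = (9/43)·0 + (8/43)·1 + (5/43)·3 + (5/43)·4 + (5/43)·5 + (5/43)·7 + (6/43)·8
     = 151/43

151/43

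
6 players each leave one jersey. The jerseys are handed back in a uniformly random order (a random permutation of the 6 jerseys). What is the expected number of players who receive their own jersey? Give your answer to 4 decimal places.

1.0000

Let Xᵢ = 1 if person i gets their own jersey. For each i, P(Xᵢ=1) = 1/6.
By linearity of expectation, E[X₁+…+X_6] = 6·(1/6) = 1.
≈ 1.0000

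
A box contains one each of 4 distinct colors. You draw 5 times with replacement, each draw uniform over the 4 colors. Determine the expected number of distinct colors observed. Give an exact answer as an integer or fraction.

781/256

Let Xⱼ=1 if type j appears at least once. P(Xⱼ=1) = 1 − ((4−1)/4)^5 = 781/1024.
E[#distinct] = 4·781/1024 = 781/256.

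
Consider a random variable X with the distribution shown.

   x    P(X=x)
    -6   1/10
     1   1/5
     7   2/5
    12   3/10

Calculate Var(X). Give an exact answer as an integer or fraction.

153/5

E[X] = (1/10)·(-6) + (1/5)·1 + (2/5)·7 + (3/10)·12 = 6
E[X²] = (1/10)·36 + (1/5)·1 + (2/5)·49 + (3/10)·144 = 333/5
Var(X) = 333/5 − (6)² = 153/5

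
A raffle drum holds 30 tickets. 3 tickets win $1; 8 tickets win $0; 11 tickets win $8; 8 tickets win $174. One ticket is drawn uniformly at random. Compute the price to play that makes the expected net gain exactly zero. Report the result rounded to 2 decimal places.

$49.43

E[payout] = (3/30)·1 + (8/30)·0 + (11/30)·8 + (8/30)·174 = 1483/30
Fair fee = E[payout] = 1483/30 ≈ $49.43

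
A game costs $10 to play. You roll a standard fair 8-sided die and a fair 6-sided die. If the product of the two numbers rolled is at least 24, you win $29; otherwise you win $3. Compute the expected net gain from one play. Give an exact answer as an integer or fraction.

E[payout] = (35/48)·3 + (13/48)·29 = 241/24
Expected profit = 241/24 − 10 = 1/24

1/24 dollars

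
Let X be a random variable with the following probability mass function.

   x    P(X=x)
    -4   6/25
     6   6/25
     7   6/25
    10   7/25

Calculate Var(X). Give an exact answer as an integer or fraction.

E[X] = (6/25)·(-4) + (6/25)·6 + (6/25)·7 + (7/25)·10 = 124/25
E[X²] = (6/25)·16 + (6/25)·36 + (6/25)·49 + (7/25)·100 = 1306/25
Var(X) = 1306/25 − (124/25)² = 17274/625

17274/625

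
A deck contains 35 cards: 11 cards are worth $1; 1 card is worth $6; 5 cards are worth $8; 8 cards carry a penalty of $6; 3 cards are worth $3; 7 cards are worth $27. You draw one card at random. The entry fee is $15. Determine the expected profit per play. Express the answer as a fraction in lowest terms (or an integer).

E[payout] = (11/35)·1 + (1/35)·6 + (5/35)·8 + (8/35)·(-6) + (3/35)·3 + (7/35)·27 = 207/35
Expected profit = 207/35 − 15 = -318/35

-318/35 dollars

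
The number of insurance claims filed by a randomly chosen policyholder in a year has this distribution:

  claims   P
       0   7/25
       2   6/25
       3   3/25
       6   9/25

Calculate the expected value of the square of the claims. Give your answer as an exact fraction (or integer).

15

E[X²] = (7/25)·0 + (6/25)·4 + (3/25)·9 + (9/25)·36
     = 15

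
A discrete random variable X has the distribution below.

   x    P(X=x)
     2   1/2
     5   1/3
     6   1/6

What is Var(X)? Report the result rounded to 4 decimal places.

2.8889

E[X] = (1/2)·2 + (1/3)·5 + (1/6)·6 = 11/3
E[X²] = (1/2)·4 + (1/3)·25 + (1/6)·36 = 49/3
Var(X) = 49/3 − (11/3)² = 26/9 ≈ 2.8889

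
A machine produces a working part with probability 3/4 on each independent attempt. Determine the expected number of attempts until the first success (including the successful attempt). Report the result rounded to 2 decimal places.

1.33

For a geometric distribution, E[trials] = 1/p = 1/(3/4) = 4/3.
≈ 1.33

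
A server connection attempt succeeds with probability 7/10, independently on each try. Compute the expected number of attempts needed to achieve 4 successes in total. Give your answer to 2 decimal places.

5.71

By linearity (sum of 4 independent geometric waits), E[trials] = 4/p = 4/(7/10) = 40/7.
≈ 5.71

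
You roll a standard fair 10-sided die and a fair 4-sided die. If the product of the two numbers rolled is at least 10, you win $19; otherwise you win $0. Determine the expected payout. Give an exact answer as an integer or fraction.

209/20 dollars

E[payout] = (9/20)·0 + (11/20)·19 = 209/20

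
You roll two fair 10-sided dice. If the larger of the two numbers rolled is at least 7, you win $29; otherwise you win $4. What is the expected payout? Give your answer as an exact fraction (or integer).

E[payout] = (9/25)·4 + (16/25)·29 = 20

$20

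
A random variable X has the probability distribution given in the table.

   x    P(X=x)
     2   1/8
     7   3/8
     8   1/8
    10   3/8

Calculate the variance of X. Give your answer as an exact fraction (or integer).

E[X] = (1/8)·2 + (3/8)·7 + (1/8)·8 + (3/8)·10 = 61/8
E[X²] = (1/8)·4 + (3/8)·49 + (1/8)·64 + (3/8)·100 = 515/8
Var(X) = 515/8 − (61/8)² = 399/64

399/64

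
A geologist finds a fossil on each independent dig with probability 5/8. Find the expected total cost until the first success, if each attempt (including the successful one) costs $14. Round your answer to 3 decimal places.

E[#attempts] = 1/p = 8/5; E[cost] = 14·8/5 = 112/5.
≈ 22.400

$22.400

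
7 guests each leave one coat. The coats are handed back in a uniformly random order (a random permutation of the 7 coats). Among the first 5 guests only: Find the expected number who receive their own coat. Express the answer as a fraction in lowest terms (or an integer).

5/7

Let Xᵢ = 1 if person i gets their own coat. For each i, P(Xᵢ=1) = 1/7.
By linearity of expectation, E[X₁+…+X_5] = 5·(1/7) = 5/7.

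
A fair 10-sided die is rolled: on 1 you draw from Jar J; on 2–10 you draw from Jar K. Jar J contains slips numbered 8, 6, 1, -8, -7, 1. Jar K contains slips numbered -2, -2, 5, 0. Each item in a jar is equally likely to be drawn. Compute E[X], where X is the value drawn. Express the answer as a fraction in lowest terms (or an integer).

29/120

E[X | Jar J] = (8 + 6 + 1 − 8 − 7 + 1)/6 = 1/6
E[X | Jar K] = (-2 − 2 + 5 + 0)/4 = 1/4
E[X] = (1/10)·1/6 + (9/10)·1/4 = 29/120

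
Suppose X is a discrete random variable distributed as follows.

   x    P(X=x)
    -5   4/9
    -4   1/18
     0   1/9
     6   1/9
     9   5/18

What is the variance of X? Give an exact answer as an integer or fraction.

E[X] = (4/9)·(-5) + (1/18)·(-4) + (1/9)·0 + (1/9)·6 + (5/18)·9 = 13/18
E[X²] = (4/9)·25 + (1/18)·16 + (1/9)·0 + (1/9)·36 + (5/18)·81 = 77/2
Var(X) = 77/2 − (13/18)² = 12305/324

12305/324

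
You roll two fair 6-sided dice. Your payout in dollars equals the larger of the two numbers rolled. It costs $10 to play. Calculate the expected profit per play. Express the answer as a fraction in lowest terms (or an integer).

Distribution of the larger of the two numbers rolled: 1 w.p. 1/36, 2 w.p. 1/12, 3 w.p. 5/36, 4 w.p. 7/36, 5 w.p. 1/4, 6 w.p. 11/36
E[payout] = (1/36)·1 + (1/12)·2 + (5/36)·3 + (7/36)·4 + (1/4)·5 + (11/36)·6 = 161/36
Expected profit = 161/36 − 10 = -199/36

-199/36 dollars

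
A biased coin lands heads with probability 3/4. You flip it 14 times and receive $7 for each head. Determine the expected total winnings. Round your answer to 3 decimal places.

E[#heads] = 14·3/4 = 21/2 (linearity over flips).
E[winnings] = 7·21/2 = 147/2.
≈ 73.500

$73.500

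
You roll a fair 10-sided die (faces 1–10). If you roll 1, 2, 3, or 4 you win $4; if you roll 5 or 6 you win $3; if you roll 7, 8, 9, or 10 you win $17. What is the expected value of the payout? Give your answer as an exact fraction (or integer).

E[payout] = (1/5)·3 + (2/5)·4 + (2/5)·17 = 9

$9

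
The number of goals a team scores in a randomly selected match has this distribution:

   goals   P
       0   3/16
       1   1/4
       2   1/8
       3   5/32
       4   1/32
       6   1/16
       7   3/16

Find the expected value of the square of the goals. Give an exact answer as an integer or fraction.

E[X²] = (3/16)·0 + (1/4)·1 + (1/8)·4 + (5/32)·9 + (1/32)·16 + (1/16)·36 + (3/16)·49
     = 451/32

451/32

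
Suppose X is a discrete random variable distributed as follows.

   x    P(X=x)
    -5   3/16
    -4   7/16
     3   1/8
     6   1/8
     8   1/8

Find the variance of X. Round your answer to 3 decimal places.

24.996

E[X] = (3/16)·(-5) + (7/16)·(-4) + (1/8)·3 + (1/8)·6 + (1/8)·8 = -9/16
E[X²] = (3/16)·25 + (7/16)·16 + (1/8)·9 + (1/8)·36 + (1/8)·64 = 405/16
Var(X) = 405/16 − (-9/16)² = 6399/256 ≈ 24.996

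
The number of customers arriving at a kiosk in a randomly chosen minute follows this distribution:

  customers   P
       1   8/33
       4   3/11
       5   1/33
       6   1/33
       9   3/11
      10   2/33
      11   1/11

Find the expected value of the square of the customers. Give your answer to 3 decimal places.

45.606

E[X²] = (8/33)·1 + (3/11)·16 + (1/33)·25 + (1/33)·36 + (3/11)·81 + (2/33)·100 + (1/11)·121
     = 1505/33 ≈ 45.606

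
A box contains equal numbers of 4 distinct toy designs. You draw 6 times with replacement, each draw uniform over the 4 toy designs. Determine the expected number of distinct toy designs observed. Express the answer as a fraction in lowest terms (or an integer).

Let Xⱼ=1 if type j appears at least once. P(Xⱼ=1) = 1 − ((4−1)/4)^6 = 3367/4096.
E[#distinct] = 4·3367/4096 = 3367/1024.

3367/1024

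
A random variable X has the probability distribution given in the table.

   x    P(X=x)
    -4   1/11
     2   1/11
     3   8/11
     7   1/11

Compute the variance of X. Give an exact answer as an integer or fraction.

710/121

E[X] = (1/11)·(-4) + (1/11)·2 + (8/11)·3 + (1/11)·7 = 29/11
E[X²] = (1/11)·16 + (1/11)·4 + (8/11)·9 + (1/11)·49 = 141/11
Var(X) = 141/11 − (29/11)² = 710/121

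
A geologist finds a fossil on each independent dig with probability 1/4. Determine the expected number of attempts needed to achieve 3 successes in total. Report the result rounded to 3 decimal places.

12.000

By linearity (sum of 3 independent geometric waits), E[trials] = 3/p = 3/(1/4) = 12.
≈ 12.000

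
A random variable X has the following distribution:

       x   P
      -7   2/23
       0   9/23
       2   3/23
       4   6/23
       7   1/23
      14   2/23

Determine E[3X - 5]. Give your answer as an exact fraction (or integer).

E[3x-5] = (2/23)·(-26) + (9/23)·(-5) + (3/23)·1 + (6/23)·7 + (1/23)·16 + (2/23)·37
     = 38/23

38/23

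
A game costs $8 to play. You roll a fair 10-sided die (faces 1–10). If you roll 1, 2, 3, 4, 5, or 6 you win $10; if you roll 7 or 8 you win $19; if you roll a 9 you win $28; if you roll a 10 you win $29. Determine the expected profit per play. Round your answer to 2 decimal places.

E[payout] = (3/5)·10 + (1/5)·19 + (1/10)·28 + (1/10)·29 = 31/2
Expected profit = 31/2 − 8 = 15/2 ≈ $7.50

$7.50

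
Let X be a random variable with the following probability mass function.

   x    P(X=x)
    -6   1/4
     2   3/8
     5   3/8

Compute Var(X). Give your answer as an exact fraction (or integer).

E[X] = (1/4)·(-6) + (3/8)·2 + (3/8)·5 = 9/8
E[X²] = (1/4)·36 + (3/8)·4 + (3/8)·25 = 159/8
Var(X) = 159/8 − (9/8)² = 1191/64

1191/64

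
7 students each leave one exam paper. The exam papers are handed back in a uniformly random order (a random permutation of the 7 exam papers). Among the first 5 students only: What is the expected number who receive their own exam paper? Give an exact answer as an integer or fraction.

Let Xᵢ = 1 if person i gets their own exam paper. For each i, P(Xᵢ=1) = 1/7.
By linearity of expectation, E[X₁+…+X_5] = 5·(1/7) = 5/7.

5/7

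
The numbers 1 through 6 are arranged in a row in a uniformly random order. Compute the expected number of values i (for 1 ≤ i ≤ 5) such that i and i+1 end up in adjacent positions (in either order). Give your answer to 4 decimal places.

For each i ∈ {1,…,5}, let Xᵢ = 1 if i and i+1 are adjacent. P(Xᵢ=1) = 2·(6−1)!/6! = 2/6.
By linearity, E[ΣXᵢ] = (5)·(2/6) = 5/3.
≈ 1.6667

1.6667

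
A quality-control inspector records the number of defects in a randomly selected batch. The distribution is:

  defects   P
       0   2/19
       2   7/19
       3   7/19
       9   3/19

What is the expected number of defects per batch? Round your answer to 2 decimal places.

3.26

E[X] = (2/19)·0 + (7/19)·2 + (7/19)·3 + (3/19)·9
     = 62/19 ≈ 3.26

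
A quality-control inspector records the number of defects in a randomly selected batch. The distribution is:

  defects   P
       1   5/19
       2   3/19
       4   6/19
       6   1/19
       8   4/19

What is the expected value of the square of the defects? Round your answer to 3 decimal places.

21.316

E[X²] = (5/19)·1 + (3/19)·4 + (6/19)·16 + (1/19)·36 + (4/19)·64
     = 405/19 ≈ 21.316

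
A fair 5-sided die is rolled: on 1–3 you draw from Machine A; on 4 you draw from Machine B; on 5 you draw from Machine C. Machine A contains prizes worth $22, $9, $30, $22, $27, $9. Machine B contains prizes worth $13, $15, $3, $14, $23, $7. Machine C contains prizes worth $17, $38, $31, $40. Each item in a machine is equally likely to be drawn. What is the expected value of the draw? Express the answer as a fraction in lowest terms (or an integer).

E[X | Machine A] = (22 + 9 + 30 + 22 + 27 + 9)/6 = 119/6
E[X | Machine B] = (13 + 15 + 3 + 14 + 23 + 7)/6 = 25/2
E[X | Machine C] = (17 + 38 + 31 + 40)/4 = 63/2
E[X] = (3/5)·119/6 + (1/5)·25/2 + (1/5)·63/2 = 207/10

207/10 dollars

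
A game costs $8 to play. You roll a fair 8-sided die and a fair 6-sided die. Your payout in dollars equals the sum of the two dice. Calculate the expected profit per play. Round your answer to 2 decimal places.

Distribution of the sum of the two dice: 2 w.p. 1/48, 3 w.p. 1/24, 4 w.p. 1/16, 5 w.p. 1/12, 6 w.p. 5/48, 7 w.p. 1/8, …
E[payout] = (1/48)·2 + (1/24)·3 + (1/16)·4 + (1/12)·5 + (5/48)·6 + (1/8)·7 + (1/8)·8 + (1/8)·9 + (5/48)·10 + (1/12)·11 + (1/16)·12 + (1/24)·13 + (1/48)·14 = 8
Expected profit = 8 − 8 = 0 ≈ $0.00

$0.00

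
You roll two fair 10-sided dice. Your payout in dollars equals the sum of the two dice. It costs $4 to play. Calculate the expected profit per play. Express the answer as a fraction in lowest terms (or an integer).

Distribution of the sum of the two dice: 2 w.p. 1/100, 3 w.p. 1/50, 4 w.p. 3/100, 5 w.p. 1/25, 6 w.p. 1/20, 7 w.p. 3/50, …
E[payout] = (1/100)·2 + (1/50)·3 + (3/100)·4 + (1/25)·5 + (1/20)·6 + (3/50)·7 + (7/100)·8 + (2/25)·9 + (9/100)·10 + (1/10)·11 + (9/100)·12 + (2/25)·13 + (7/100)·14 + (3/50)·15 + (1/20)·16 + (1/25)·17 + (3/100)·18 + (1/50)·19 + (1/100)·20 = 11
Expected profit = 11 − 4 = 7

$7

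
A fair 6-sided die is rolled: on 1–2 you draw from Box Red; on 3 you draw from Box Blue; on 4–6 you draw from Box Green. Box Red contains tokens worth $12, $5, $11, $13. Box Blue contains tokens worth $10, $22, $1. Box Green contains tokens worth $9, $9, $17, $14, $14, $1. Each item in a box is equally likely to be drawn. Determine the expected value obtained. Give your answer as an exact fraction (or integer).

E[X | Box Red] = (12 + 5 + 11 + 13)/4 = 41/4
E[X | Box Blue] = (10 + 22 + 1)/3 = 11
E[X | Box Green] = (9 + 9 + 17 + 14 + 14 + 1)/6 = 32/3
E[X] = (1/3)·41/4 + (1/6)·11 + (1/2)·32/3 = 127/12

127/12 dollars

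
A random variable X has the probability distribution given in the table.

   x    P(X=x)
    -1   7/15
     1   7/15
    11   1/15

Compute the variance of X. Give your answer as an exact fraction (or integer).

1904/225

E[X] = (7/15)·(-1) + (7/15)·1 + (1/15)·11 = 11/15
E[X²] = (7/15)·1 + (7/15)·1 + (1/15)·121 = 9
Var(X) = 9 − (11/15)² = 1904/225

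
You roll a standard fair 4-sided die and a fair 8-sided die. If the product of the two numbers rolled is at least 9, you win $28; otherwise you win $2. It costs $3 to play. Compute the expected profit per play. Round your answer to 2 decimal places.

E[payout] = (1/2)·2 + (1/2)·28 = 15
Expected profit = 15 − 3 = 12 ≈ $12.00

$12.00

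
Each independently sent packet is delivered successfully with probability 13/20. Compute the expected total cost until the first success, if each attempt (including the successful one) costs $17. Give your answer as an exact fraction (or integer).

E[#attempts] = 1/p = 20/13; E[cost] = 17·20/13 = 340/13.

340/13 dollars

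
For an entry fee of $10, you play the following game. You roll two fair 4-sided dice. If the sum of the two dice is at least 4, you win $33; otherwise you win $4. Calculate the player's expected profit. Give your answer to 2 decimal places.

$17.56

E[payout] = (3/16)·4 + (13/16)·33 = 441/16
Expected profit = 441/16 − 10 = 281/16 ≈ $17.56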